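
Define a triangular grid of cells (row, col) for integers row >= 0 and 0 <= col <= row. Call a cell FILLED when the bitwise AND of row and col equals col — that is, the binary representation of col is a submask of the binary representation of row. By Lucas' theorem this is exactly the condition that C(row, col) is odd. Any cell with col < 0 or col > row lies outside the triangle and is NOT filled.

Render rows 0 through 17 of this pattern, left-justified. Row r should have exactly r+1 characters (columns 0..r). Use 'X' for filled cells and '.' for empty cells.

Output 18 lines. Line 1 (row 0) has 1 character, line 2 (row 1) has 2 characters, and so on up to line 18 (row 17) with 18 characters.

Answer: X
XX
X.X
XXXX
X...X
XX..XX
X.X.X.X
XXXXXXXX
X.......X
XX......XX
X.X.....X.X
XXXX....XXXX
X...X...X...X
XX..XX..XX..XX
X.X.X.X.X.X.X.X
XXXXXXXXXXXXXXXX
X...............X
XX..............XX

Derivation:
r0=0: X
r1=1: XX
r2=10: X.X
r3=11: XXXX
r4=100: X...X
r5=101: XX..XX
r6=110: X.X.X.X
r7=111: XXXXXXXX
r8=1000: X.......X
r9=1001: XX......XX
r10=1010: X.X.....X.X
r11=1011: XXXX....XXXX
r12=1100: X...X...X...X
r13=1101: XX..XX..XX..XX
r14=1110: X.X.X.X.X.X.X.X
r15=1111: XXXXXXXXXXXXXXXX
r16=10000: X...............X
r17=10001: XX..............XX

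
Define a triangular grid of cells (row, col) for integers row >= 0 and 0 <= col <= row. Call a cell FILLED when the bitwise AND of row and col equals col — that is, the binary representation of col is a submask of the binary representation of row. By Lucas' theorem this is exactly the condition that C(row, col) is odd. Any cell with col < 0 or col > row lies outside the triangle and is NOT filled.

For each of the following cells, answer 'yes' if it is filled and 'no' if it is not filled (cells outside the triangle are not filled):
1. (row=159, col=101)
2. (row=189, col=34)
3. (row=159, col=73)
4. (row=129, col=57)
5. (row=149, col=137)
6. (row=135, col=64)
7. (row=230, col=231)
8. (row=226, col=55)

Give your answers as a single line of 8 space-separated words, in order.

Answer: no no no no no no no no

Derivation:
(159,101): row=0b10011111, col=0b1100101, row AND col = 0b101 = 5; 5 != 101 -> empty
(189,34): row=0b10111101, col=0b100010, row AND col = 0b100000 = 32; 32 != 34 -> empty
(159,73): row=0b10011111, col=0b1001001, row AND col = 0b1001 = 9; 9 != 73 -> empty
(129,57): row=0b10000001, col=0b111001, row AND col = 0b1 = 1; 1 != 57 -> empty
(149,137): row=0b10010101, col=0b10001001, row AND col = 0b10000001 = 129; 129 != 137 -> empty
(135,64): row=0b10000111, col=0b1000000, row AND col = 0b0 = 0; 0 != 64 -> empty
(230,231): col outside [0, 230] -> not filled
(226,55): row=0b11100010, col=0b110111, row AND col = 0b100010 = 34; 34 != 55 -> empty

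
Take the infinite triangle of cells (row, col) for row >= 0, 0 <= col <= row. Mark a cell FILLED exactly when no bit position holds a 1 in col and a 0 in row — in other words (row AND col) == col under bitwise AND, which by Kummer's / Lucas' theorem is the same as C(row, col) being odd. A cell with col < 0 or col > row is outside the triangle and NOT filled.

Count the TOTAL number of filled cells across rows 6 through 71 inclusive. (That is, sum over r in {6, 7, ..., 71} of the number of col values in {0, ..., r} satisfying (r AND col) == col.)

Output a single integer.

Answer: 768

Derivation:
r6=110 pc2: +4 =4
r7=111 pc3: +8 =12
r8=1000 pc1: +2 =14
r9=1001 pc2: +4 =18
r10=1010 pc2: +4 =22
r11=1011 pc3: +8 =30
r12=1100 pc2: +4 =34
r13=1101 pc3: +8 =42
r14=1110 pc3: +8 =50
r15=1111 pc4: +16 =66
r16=10000 pc1: +2 =68
r17=10001 pc2: +4 =72
r18=10010 pc2: +4 =76
r19=10011 pc3: +8 =84
r20=10100 pc2: +4 =88
r21=10101 pc3: +8 =96
r22=10110 pc3: +8 =104
r23=10111 pc4: +16 =120
r24=11000 pc2: +4 =124
r25=11001 pc3: +8 =132
r26=11010 pc3: +8 =140
r27=11011 pc4: +16 =156
r28=11100 pc3: +8 =164
r29=11101 pc4: +16 =180
r30=11110 pc4: +16 =196
r31=11111 pc5: +32 =228
r32=100000 pc1: +2 =230
r33=100001 pc2: +4 =234
r34=100010 pc2: +4 =238
r35=100011 pc3: +8 =246
r36=100100 pc2: +4 =250
r37=100101 pc3: +8 =258
r38=100110 pc3: +8 =266
r39=100111 pc4: +16 =282
r40=101000 pc2: +4 =286
r41=101001 pc3: +8 =294
r42=101010 pc3: +8 =302
r43=101011 pc4: +16 =318
r44=101100 pc3: +8 =326
r45=101101 pc4: +16 =342
r46=101110 pc4: +16 =358
r47=101111 pc5: +32 =390
r48=110000 pc2: +4 =394
r49=110001 pc3: +8 =402
r50=110010 pc3: +8 =410
r51=110011 pc4: +16 =426
r52=110100 pc3: +8 =434
r53=110101 pc4: +16 =450
r54=110110 pc4: +16 =466
r55=110111 pc5: +32 =498
r56=111000 pc3: +8 =506
r57=111001 pc4: +16 =522
r58=111010 pc4: +16 =538
r59=111011 pc5: +32 =570
r60=111100 pc4: +16 =586
r61=111101 pc5: +32 =618
r62=111110 pc5: +32 =650
r63=111111 pc6: +64 =714
r64=1000000 pc1: +2 =716
r65=1000001 pc2: +4 =720
r66=1000010 pc2: +4 =724
r67=1000011 pc3: +8 =732
r68=1000100 pc2: +4 =736
r69=1000101 pc3: +8 =744
r70=1000110 pc3: +8 =752
r71=1000111 pc4: +16 =768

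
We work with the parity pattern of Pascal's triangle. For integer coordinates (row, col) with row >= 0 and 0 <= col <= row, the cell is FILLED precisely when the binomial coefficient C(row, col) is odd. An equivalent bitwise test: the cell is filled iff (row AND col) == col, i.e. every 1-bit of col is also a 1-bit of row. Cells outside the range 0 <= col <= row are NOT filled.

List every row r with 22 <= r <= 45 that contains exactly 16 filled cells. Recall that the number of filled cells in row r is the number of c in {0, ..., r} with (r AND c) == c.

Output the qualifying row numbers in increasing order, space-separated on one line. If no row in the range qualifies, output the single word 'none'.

Row r has 2^popcount(r) filled cells, so we need popcount(r) = log2(16) = 4.
Scan r = 22..45 and keep those with exactly 4 one-bits:
r=22=10110 popcount=3 -> skip
r=23=10111 popcount=4 -> KEEP
r=24=11000 popcount=2 -> skip
r=25=11001 popcount=3 -> skip
r=26=11010 popcount=3 -> skip
r=27=11011 popcount=4 -> KEEP
r=28=11100 popcount=3 -> skip
r=29=11101 popcount=4 -> KEEP
r=30=11110 popcount=4 -> KEEP
r=31=11111 popcount=5 -> skip
r=32=100000 popcount=1 -> skip
r=33=100001 popcount=2 -> skip
r=34=100010 popcount=2 -> skip
r=35=100011 popcount=3 -> skip
r=36=100100 popcount=2 -> skip
r=37=100101 popcount=3 -> skip
r=38=100110 popcount=3 -> skip
r=39=100111 popcount=4 -> KEEP
r=40=101000 popcount=2 -> skip
r=41=101001 popcount=3 -> skip
r=42=101010 popcount=3 -> skip
r=43=101011 popcount=4 -> KEEP
r=44=101100 popcount=3 -> skip
r=45=101101 popcount=4 -> KEEP
Kept rows: 23 27 29 30 39 43 45

Answer: 23 27 29 30 39 43 45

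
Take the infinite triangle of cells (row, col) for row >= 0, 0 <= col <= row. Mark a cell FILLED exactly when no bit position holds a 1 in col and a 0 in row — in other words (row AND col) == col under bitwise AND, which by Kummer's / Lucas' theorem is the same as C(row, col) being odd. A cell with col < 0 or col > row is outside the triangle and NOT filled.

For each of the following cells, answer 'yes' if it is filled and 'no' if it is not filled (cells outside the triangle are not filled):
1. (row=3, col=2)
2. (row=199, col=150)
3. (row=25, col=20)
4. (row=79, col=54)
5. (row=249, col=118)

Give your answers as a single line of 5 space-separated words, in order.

(3,2): row=0b11, col=0b10, row AND col = 0b10 = 2; 2 == 2 -> filled
(199,150): row=0b11000111, col=0b10010110, row AND col = 0b10000110 = 134; 134 != 150 -> empty
(25,20): row=0b11001, col=0b10100, row AND col = 0b10000 = 16; 16 != 20 -> empty
(79,54): row=0b1001111, col=0b110110, row AND col = 0b110 = 6; 6 != 54 -> empty
(249,118): row=0b11111001, col=0b1110110, row AND col = 0b1110000 = 112; 112 != 118 -> empty

Answer: yes no no no no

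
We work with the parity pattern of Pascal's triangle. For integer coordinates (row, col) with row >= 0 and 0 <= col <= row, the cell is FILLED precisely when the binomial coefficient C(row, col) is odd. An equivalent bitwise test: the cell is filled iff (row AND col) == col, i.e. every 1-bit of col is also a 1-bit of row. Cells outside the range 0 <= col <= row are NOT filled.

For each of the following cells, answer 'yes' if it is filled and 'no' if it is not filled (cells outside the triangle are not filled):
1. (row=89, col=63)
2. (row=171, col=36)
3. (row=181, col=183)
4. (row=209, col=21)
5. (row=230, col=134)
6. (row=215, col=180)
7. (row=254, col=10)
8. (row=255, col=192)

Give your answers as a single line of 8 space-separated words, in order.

Answer: no no no no yes no yes yes

Derivation:
(89,63): row=0b1011001, col=0b111111, row AND col = 0b11001 = 25; 25 != 63 -> empty
(171,36): row=0b10101011, col=0b100100, row AND col = 0b100000 = 32; 32 != 36 -> empty
(181,183): col outside [0, 181] -> not filled
(209,21): row=0b11010001, col=0b10101, row AND col = 0b10001 = 17; 17 != 21 -> empty
(230,134): row=0b11100110, col=0b10000110, row AND col = 0b10000110 = 134; 134 == 134 -> filled
(215,180): row=0b11010111, col=0b10110100, row AND col = 0b10010100 = 148; 148 != 180 -> empty
(254,10): row=0b11111110, col=0b1010, row AND col = 0b1010 = 10; 10 == 10 -> filled
(255,192): row=0b11111111, col=0b11000000, row AND col = 0b11000000 = 192; 192 == 192 -> filled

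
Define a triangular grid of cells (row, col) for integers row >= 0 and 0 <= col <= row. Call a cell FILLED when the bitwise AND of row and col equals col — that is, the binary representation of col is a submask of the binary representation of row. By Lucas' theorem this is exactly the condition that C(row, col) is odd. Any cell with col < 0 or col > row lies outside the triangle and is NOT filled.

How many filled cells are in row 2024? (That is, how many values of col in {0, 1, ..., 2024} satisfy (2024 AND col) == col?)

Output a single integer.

Answer: 128

Derivation:
2024 in binary = 11111101000
popcount(2024) = number of 1-bits in 11111101000 = 7
A col c satisfies (2024 AND c) == c iff every set bit of c is also set in 2024; each of the 7 set bits of 2024 can independently be on or off in c.
count = 2^7 = 128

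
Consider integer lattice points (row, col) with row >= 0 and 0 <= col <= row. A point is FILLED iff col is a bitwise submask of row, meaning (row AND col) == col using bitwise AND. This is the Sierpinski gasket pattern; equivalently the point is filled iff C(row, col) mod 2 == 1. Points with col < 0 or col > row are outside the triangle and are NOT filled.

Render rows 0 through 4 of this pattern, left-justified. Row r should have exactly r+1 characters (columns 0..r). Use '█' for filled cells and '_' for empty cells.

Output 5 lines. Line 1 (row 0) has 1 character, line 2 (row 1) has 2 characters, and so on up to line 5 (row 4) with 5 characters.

r0=0: █
r1=1: ██
r2=10: █_█
r3=11: ████
r4=100: █___█

Answer: █
██
█_█
████
█___█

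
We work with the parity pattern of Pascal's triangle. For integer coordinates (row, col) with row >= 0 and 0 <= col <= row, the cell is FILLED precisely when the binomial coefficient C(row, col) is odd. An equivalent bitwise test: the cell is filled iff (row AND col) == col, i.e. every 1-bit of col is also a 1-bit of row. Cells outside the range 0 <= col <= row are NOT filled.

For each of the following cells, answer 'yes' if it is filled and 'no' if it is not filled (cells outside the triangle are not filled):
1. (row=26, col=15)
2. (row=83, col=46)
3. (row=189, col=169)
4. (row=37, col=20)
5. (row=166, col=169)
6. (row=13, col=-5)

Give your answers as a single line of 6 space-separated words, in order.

Answer: no no yes no no no

Derivation:
(26,15): row=0b11010, col=0b1111, row AND col = 0b1010 = 10; 10 != 15 -> empty
(83,46): row=0b1010011, col=0b101110, row AND col = 0b10 = 2; 2 != 46 -> empty
(189,169): row=0b10111101, col=0b10101001, row AND col = 0b10101001 = 169; 169 == 169 -> filled
(37,20): row=0b100101, col=0b10100, row AND col = 0b100 = 4; 4 != 20 -> empty
(166,169): col outside [0, 166] -> not filled
(13,-5): col outside [0, 13] -> not filled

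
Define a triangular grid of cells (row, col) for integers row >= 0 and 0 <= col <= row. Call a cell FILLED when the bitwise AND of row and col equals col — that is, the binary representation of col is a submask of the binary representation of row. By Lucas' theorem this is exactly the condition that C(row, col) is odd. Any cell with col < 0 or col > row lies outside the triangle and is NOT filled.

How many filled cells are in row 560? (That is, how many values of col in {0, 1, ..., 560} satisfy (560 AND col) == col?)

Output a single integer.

560 in binary = 1000110000
popcount(560) = number of 1-bits in 1000110000 = 3
A col c satisfies (560 AND c) == c iff every set bit of c is also set in 560; each of the 3 set bits of 560 can independently be on or off in c.
count = 2^3 = 8

Answer: 8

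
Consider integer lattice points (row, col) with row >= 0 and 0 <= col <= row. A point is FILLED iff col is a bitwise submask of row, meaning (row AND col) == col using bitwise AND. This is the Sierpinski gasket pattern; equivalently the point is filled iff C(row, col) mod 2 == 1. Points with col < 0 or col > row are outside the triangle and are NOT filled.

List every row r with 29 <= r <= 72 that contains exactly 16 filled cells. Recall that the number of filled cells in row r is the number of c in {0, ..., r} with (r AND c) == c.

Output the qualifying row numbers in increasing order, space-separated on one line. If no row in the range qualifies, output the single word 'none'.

Answer: 29 30 39 43 45 46 51 53 54 57 58 60 71

Derivation:
Row r has 2^popcount(r) filled cells, so we need popcount(r) = log2(16) = 4.
Scan r = 29..72 and keep those with exactly 4 one-bits:
r=29=11101 popcount=4 -> KEEP
r=30=11110 popcount=4 -> KEEP
r=31=11111 popcount=5 -> skip
r=32=100000 popcount=1 -> skip
r=33=100001 popcount=2 -> skip
r=34=100010 popcount=2 -> skip
r=35=100011 popcount=3 -> skip
r=36=100100 popcount=2 -> skip
r=37=100101 popcount=3 -> skip
r=38=100110 popcount=3 -> skip
r=39=100111 popcount=4 -> KEEP
r=40=101000 popcount=2 -> skip
r=41=101001 popcount=3 -> skip
r=42=101010 popcount=3 -> skip
r=43=101011 popcount=4 -> KEEP
r=44=101100 popcount=3 -> skip
r=45=101101 popcount=4 -> KEEP
r=46=101110 popcount=4 -> KEEP
r=47=101111 popcount=5 -> skip
r=48=110000 popcount=2 -> skip
r=49=110001 popcount=3 -> skip
r=50=110010 popcount=3 -> skip
r=51=110011 popcount=4 -> KEEP
r=52=110100 popcount=3 -> skip
r=53=110101 popcount=4 -> KEEP
r=54=110110 popcount=4 -> KEEP
r=55=110111 popcount=5 -> skip
r=56=111000 popcount=3 -> skip
r=57=111001 popcount=4 -> KEEP
r=58=111010 popcount=4 -> KEEP
r=59=111011 popcount=5 -> skip
r=60=111100 popcount=4 -> KEEP
r=61=111101 popcount=5 -> skip
r=62=111110 popcount=5 -> skip
r=63=111111 popcount=6 -> skip
r=64=1000000 popcount=1 -> skip
r=65=1000001 popcount=2 -> skip
r=66=1000010 popcount=2 -> skip
r=67=1000011 popcount=3 -> skip
r=68=1000100 popcount=2 -> skip
r=69=1000101 popcount=3 -> skip
r=70=1000110 popcount=3 -> skip
r=71=1000111 popcount=4 -> KEEP
r=72=1001000 popcount=2 -> skip
Kept rows: 29 30 39 43 45 46 51 53 54 57 58 60 71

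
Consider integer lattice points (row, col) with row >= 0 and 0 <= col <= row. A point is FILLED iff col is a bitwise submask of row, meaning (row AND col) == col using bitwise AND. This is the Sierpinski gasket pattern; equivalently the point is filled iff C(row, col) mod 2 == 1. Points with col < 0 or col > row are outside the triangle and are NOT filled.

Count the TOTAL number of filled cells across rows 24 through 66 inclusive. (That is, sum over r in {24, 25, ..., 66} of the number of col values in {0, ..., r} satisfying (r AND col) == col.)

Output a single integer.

Answer: 604

Derivation:
r24=11000 pc2: +4 =4
r25=11001 pc3: +8 =12
r26=11010 pc3: +8 =20
r27=11011 pc4: +16 =36
r28=11100 pc3: +8 =44
r29=11101 pc4: +16 =60
r30=11110 pc4: +16 =76
r31=11111 pc5: +32 =108
r32=100000 pc1: +2 =110
r33=100001 pc2: +4 =114
r34=100010 pc2: +4 =118
r35=100011 pc3: +8 =126
r36=100100 pc2: +4 =130
r37=100101 pc3: +8 =138
r38=100110 pc3: +8 =146
r39=100111 pc4: +16 =162
r40=101000 pc2: +4 =166
r41=101001 pc3: +8 =174
r42=101010 pc3: +8 =182
r43=101011 pc4: +16 =198
r44=101100 pc3: +8 =206
r45=101101 pc4: +16 =222
r46=101110 pc4: +16 =238
r47=101111 pc5: +32 =270
r48=110000 pc2: +4 =274
r49=110001 pc3: +8 =282
r50=110010 pc3: +8 =290
r51=110011 pc4: +16 =306
r52=110100 pc3: +8 =314
r53=110101 pc4: +16 =330
r54=110110 pc4: +16 =346
r55=110111 pc5: +32 =378
r56=111000 pc3: +8 =386
r57=111001 pc4: +16 =402
r58=111010 pc4: +16 =418
r59=111011 pc5: +32 =450
r60=111100 pc4: +16 =466
r61=111101 pc5: +32 =498
r62=111110 pc5: +32 =530
r63=111111 pc6: +64 =594
r64=1000000 pc1: +2 =596
r65=1000001 pc2: +4 =600
r66=1000010 pc2: +4 =604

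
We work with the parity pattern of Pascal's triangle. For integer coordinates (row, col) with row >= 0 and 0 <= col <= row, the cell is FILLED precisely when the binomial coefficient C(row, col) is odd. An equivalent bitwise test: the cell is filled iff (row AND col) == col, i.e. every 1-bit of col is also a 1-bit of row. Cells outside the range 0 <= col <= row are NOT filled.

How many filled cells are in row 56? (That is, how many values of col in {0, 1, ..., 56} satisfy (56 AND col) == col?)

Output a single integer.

56 in binary = 111000
popcount(56) = number of 1-bits in 111000 = 3
A col c satisfies (56 AND c) == c iff every set bit of c is also set in 56; each of the 3 set bits of 56 can independently be on or off in c.
count = 2^3 = 8

Answer: 8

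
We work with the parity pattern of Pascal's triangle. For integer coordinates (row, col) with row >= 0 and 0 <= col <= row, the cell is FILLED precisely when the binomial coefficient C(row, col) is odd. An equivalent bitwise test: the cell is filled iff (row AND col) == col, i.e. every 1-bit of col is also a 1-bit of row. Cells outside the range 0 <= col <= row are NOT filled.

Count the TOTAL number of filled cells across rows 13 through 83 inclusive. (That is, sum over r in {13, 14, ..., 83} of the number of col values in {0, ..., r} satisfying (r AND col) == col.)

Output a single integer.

r13=1101 pc3: +8 =8
r14=1110 pc3: +8 =16
r15=1111 pc4: +16 =32
r16=10000 pc1: +2 =34
r17=10001 pc2: +4 =38
r18=10010 pc2: +4 =42
r19=10011 pc3: +8 =50
r20=10100 pc2: +4 =54
r21=10101 pc3: +8 =62
r22=10110 pc3: +8 =70
r23=10111 pc4: +16 =86
r24=11000 pc2: +4 =90
r25=11001 pc3: +8 =98
r26=11010 pc3: +8 =106
r27=11011 pc4: +16 =122
r28=11100 pc3: +8 =130
r29=11101 pc4: +16 =146
r30=11110 pc4: +16 =162
r31=11111 pc5: +32 =194
r32=100000 pc1: +2 =196
r33=100001 pc2: +4 =200
r34=100010 pc2: +4 =204
r35=100011 pc3: +8 =212
r36=100100 pc2: +4 =216
r37=100101 pc3: +8 =224
r38=100110 pc3: +8 =232
r39=100111 pc4: +16 =248
r40=101000 pc2: +4 =252
r41=101001 pc3: +8 =260
r42=101010 pc3: +8 =268
r43=101011 pc4: +16 =284
r44=101100 pc3: +8 =292
r45=101101 pc4: +16 =308
r46=101110 pc4: +16 =324
r47=101111 pc5: +32 =356
r48=110000 pc2: +4 =360
r49=110001 pc3: +8 =368
r50=110010 pc3: +8 =376
r51=110011 pc4: +16 =392
r52=110100 pc3: +8 =400
r53=110101 pc4: +16 =416
r54=110110 pc4: +16 =432
r55=110111 pc5: +32 =464
r56=111000 pc3: +8 =472
r57=111001 pc4: +16 =488
r58=111010 pc4: +16 =504
r59=111011 pc5: +32 =536
r60=111100 pc4: +16 =552
r61=111101 pc5: +32 =584
r62=111110 pc5: +32 =616
r63=111111 pc6: +64 =680
r64=1000000 pc1: +2 =682
r65=1000001 pc2: +4 =686
r66=1000010 pc2: +4 =690
r67=1000011 pc3: +8 =698
r68=1000100 pc2: +4 =702
r69=1000101 pc3: +8 =710
r70=1000110 pc3: +8 =718
r71=1000111 pc4: +16 =734
r72=1001000 pc2: +4 =738
r73=1001001 pc3: +8 =746
r74=1001010 pc3: +8 =754
r75=1001011 pc4: +16 =770
r76=1001100 pc3: +8 =778
r77=1001101 pc4: +16 =794
r78=1001110 pc4: +16 =810
r79=1001111 pc5: +32 =842
r80=1010000 pc2: +4 =846
r81=1010001 pc3: +8 =854
r82=1010010 pc3: +8 =862
r83=1010011 pc4: +16 =878

Answer: 878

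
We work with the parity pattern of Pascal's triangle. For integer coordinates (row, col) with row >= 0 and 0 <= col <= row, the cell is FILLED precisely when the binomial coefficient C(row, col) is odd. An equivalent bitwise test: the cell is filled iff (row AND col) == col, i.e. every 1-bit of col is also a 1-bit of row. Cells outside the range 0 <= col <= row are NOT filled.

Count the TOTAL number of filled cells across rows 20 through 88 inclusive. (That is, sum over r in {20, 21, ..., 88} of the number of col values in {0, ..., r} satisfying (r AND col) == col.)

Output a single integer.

Answer: 908

Derivation:
r20=10100 pc2: +4 =4
r21=10101 pc3: +8 =12
r22=10110 pc3: +8 =20
r23=10111 pc4: +16 =36
r24=11000 pc2: +4 =40
r25=11001 pc3: +8 =48
r26=11010 pc3: +8 =56
r27=11011 pc4: +16 =72
r28=11100 pc3: +8 =80
r29=11101 pc4: +16 =96
r30=11110 pc4: +16 =112
r31=11111 pc5: +32 =144
r32=100000 pc1: +2 =146
r33=100001 pc2: +4 =150
r34=100010 pc2: +4 =154
r35=100011 pc3: +8 =162
r36=100100 pc2: +4 =166
r37=100101 pc3: +8 =174
r38=100110 pc3: +8 =182
r39=100111 pc4: +16 =198
r40=101000 pc2: +4 =202
r41=101001 pc3: +8 =210
r42=101010 pc3: +8 =218
r43=101011 pc4: +16 =234
r44=101100 pc3: +8 =242
r45=101101 pc4: +16 =258
r46=101110 pc4: +16 =274
r47=101111 pc5: +32 =306
r48=110000 pc2: +4 =310
r49=110001 pc3: +8 =318
r50=110010 pc3: +8 =326
r51=110011 pc4: +16 =342
r52=110100 pc3: +8 =350
r53=110101 pc4: +16 =366
r54=110110 pc4: +16 =382
r55=110111 pc5: +32 =414
r56=111000 pc3: +8 =422
r57=111001 pc4: +16 =438
r58=111010 pc4: +16 =454
r59=111011 pc5: +32 =486
r60=111100 pc4: +16 =502
r61=111101 pc5: +32 =534
r62=111110 pc5: +32 =566
r63=111111 pc6: +64 =630
r64=1000000 pc1: +2 =632
r65=1000001 pc2: +4 =636
r66=1000010 pc2: +4 =640
r67=1000011 pc3: +8 =648
r68=1000100 pc2: +4 =652
r69=1000101 pc3: +8 =660
r70=1000110 pc3: +8 =668
r71=1000111 pc4: +16 =684
r72=1001000 pc2: +4 =688
r73=1001001 pc3: +8 =696
r74=1001010 pc3: +8 =704
r75=1001011 pc4: +16 =720
r76=1001100 pc3: +8 =728
r77=1001101 pc4: +16 =744
r78=1001110 pc4: +16 =760
r79=1001111 pc5: +32 =792
r80=1010000 pc2: +4 =796
r81=1010001 pc3: +8 =804
r82=1010010 pc3: +8 =812
r83=1010011 pc4: +16 =828
r84=1010100 pc3: +8 =836
r85=1010101 pc4: +16 =852
r86=1010110 pc4: +16 =868
r87=1010111 pc5: +32 =900
r88=1011000 pc3: +8 =908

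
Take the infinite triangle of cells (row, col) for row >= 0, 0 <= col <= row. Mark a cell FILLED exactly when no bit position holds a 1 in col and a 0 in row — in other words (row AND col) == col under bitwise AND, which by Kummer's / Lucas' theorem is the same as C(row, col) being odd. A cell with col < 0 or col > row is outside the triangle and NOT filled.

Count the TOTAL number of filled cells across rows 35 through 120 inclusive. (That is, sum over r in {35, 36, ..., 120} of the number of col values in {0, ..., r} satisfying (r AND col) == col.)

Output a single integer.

r35=100011 pc3: +8 =8
r36=100100 pc2: +4 =12
r37=100101 pc3: +8 =20
r38=100110 pc3: +8 =28
r39=100111 pc4: +16 =44
r40=101000 pc2: +4 =48
r41=101001 pc3: +8 =56
r42=101010 pc3: +8 =64
r43=101011 pc4: +16 =80
r44=101100 pc3: +8 =88
r45=101101 pc4: +16 =104
r46=101110 pc4: +16 =120
r47=101111 pc5: +32 =152
r48=110000 pc2: +4 =156
r49=110001 pc3: +8 =164
r50=110010 pc3: +8 =172
r51=110011 pc4: +16 =188
r52=110100 pc3: +8 =196
r53=110101 pc4: +16 =212
r54=110110 pc4: +16 =228
r55=110111 pc5: +32 =260
r56=111000 pc3: +8 =268
r57=111001 pc4: +16 =284
r58=111010 pc4: +16 =300
r59=111011 pc5: +32 =332
r60=111100 pc4: +16 =348
r61=111101 pc5: +32 =380
r62=111110 pc5: +32 =412
r63=111111 pc6: +64 =476
r64=1000000 pc1: +2 =478
r65=1000001 pc2: +4 =482
r66=1000010 pc2: +4 =486
r67=1000011 pc3: +8 =494
r68=1000100 pc2: +4 =498
r69=1000101 pc3: +8 =506
r70=1000110 pc3: +8 =514
r71=1000111 pc4: +16 =530
r72=1001000 pc2: +4 =534
r73=1001001 pc3: +8 =542
r74=1001010 pc3: +8 =550
r75=1001011 pc4: +16 =566
r76=1001100 pc3: +8 =574
r77=1001101 pc4: +16 =590
r78=1001110 pc4: +16 =606
r79=1001111 pc5: +32 =638
r80=1010000 pc2: +4 =642
r81=1010001 pc3: +8 =650
r82=1010010 pc3: +8 =658
r83=1010011 pc4: +16 =674
r84=1010100 pc3: +8 =682
r85=1010101 pc4: +16 =698
r86=1010110 pc4: +16 =714
r87=1010111 pc5: +32 =746
r88=1011000 pc3: +8 =754
r89=1011001 pc4: +16 =770
r90=1011010 pc4: +16 =786
r91=1011011 pc5: +32 =818
r92=1011100 pc4: +16 =834
r93=1011101 pc5: +32 =866
r94=1011110 pc5: +32 =898
r95=1011111 pc6: +64 =962
r96=1100000 pc2: +4 =966
r97=1100001 pc3: +8 =974
r98=1100010 pc3: +8 =982
r99=1100011 pc4: +16 =998
r100=1100100 pc3: +8 =1006
r101=1100101 pc4: +16 =1022
r102=1100110 pc4: +16 =1038
r103=1100111 pc5: +32 =1070
r104=1101000 pc3: +8 =1078
r105=1101001 pc4: +16 =1094
r106=1101010 pc4: +16 =1110
r107=1101011 pc5: +32 =1142
r108=1101100 pc4: +16 =1158
r109=1101101 pc5: +32 =1190
r110=1101110 pc5: +32 =1222
r111=1101111 pc6: +64 =1286
r112=1110000 pc3: +8 =1294
r113=1110001 pc4: +16 =1310
r114=1110010 pc4: +16 =1326
r115=1110011 pc5: +32 =1358
r116=1110100 pc4: +16 =1374
r117=1110101 pc5: +32 =1406
r118=1110110 pc5: +32 =1438
r119=1110111 pc6: +64 =1502
r120=1111000 pc4: +16 =1518

Answer: 1518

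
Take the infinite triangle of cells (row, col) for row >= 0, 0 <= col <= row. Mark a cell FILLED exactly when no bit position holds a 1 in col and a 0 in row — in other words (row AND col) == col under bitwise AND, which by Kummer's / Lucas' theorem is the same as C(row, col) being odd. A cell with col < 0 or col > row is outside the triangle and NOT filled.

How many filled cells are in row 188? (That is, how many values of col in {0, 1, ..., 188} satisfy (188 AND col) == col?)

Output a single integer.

Answer: 32

Derivation:
188 in binary = 10111100
popcount(188) = number of 1-bits in 10111100 = 5
A col c satisfies (188 AND c) == c iff every set bit of c is also set in 188; each of the 5 set bits of 188 can independently be on or off in c.
count = 2^5 = 32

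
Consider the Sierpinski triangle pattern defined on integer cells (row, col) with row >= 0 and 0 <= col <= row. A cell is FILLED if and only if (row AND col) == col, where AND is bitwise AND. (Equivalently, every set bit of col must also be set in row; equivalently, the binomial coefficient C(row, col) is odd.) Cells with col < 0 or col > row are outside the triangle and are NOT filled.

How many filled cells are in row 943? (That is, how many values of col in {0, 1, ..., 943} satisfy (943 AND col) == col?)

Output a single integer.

943 in binary = 1110101111
popcount(943) = number of 1-bits in 1110101111 = 8
A col c satisfies (943 AND c) == c iff every set bit of c is also set in 943; each of the 8 set bits of 943 can independently be on or off in c.
count = 2^8 = 256

Answer: 256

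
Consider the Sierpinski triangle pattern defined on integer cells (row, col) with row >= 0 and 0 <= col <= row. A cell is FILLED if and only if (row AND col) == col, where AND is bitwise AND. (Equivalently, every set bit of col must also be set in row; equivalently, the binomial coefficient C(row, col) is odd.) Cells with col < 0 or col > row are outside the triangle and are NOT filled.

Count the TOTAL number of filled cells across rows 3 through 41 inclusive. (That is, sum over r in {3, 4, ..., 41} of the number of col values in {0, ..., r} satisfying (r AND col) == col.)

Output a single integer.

r3=11 pc2: +4 =4
r4=100 pc1: +2 =6
r5=101 pc2: +4 =10
r6=110 pc2: +4 =14
r7=111 pc3: +8 =22
r8=1000 pc1: +2 =24
r9=1001 pc2: +4 =28
r10=1010 pc2: +4 =32
r11=1011 pc3: +8 =40
r12=1100 pc2: +4 =44
r13=1101 pc3: +8 =52
r14=1110 pc3: +8 =60
r15=1111 pc4: +16 =76
r16=10000 pc1: +2 =78
r17=10001 pc2: +4 =82
r18=10010 pc2: +4 =86
r19=10011 pc3: +8 =94
r20=10100 pc2: +4 =98
r21=10101 pc3: +8 =106
r22=10110 pc3: +8 =114
r23=10111 pc4: +16 =130
r24=11000 pc2: +4 =134
r25=11001 pc3: +8 =142
r26=11010 pc3: +8 =150
r27=11011 pc4: +16 =166
r28=11100 pc3: +8 =174
r29=11101 pc4: +16 =190
r30=11110 pc4: +16 =206
r31=11111 pc5: +32 =238
r32=100000 pc1: +2 =240
r33=100001 pc2: +4 =244
r34=100010 pc2: +4 =248
r35=100011 pc3: +8 =256
r36=100100 pc2: +4 =260
r37=100101 pc3: +8 =268
r38=100110 pc3: +8 =276
r39=100111 pc4: +16 =292
r40=101000 pc2: +4 =296
r41=101001 pc3: +8 =304

Answer: 304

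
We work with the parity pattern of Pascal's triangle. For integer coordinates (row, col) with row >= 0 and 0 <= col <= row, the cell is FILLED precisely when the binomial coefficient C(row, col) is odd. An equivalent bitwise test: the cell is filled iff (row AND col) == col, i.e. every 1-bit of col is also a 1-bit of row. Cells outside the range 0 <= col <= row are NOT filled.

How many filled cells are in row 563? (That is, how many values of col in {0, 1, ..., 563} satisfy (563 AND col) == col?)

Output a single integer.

Answer: 32

Derivation:
563 in binary = 1000110011
popcount(563) = number of 1-bits in 1000110011 = 5
A col c satisfies (563 AND c) == c iff every set bit of c is also set in 563; each of the 5 set bits of 563 can independently be on or off in c.
count = 2^5 = 32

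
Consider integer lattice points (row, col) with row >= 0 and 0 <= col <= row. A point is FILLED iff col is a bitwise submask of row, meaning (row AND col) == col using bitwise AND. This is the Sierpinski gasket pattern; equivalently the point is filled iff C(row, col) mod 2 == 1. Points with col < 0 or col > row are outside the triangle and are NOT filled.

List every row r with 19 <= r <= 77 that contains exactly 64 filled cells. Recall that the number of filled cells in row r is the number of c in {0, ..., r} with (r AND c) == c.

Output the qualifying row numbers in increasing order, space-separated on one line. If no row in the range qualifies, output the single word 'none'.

Row r has 2^popcount(r) filled cells, so we need popcount(r) = log2(64) = 6.
Scan r = 19..77 and keep those with exactly 6 one-bits:
r=19=10011 popcount=3 -> skip
r=20=10100 popcount=2 -> skip
r=21=10101 popcount=3 -> skip
r=22=10110 popcount=3 -> skip
r=23=10111 popcount=4 -> skip
r=24=11000 popcount=2 -> skip
r=25=11001 popcount=3 -> skip
r=26=11010 popcount=3 -> skip
r=27=11011 popcount=4 -> skip
r=28=11100 popcount=3 -> skip
r=29=11101 popcount=4 -> skip
r=30=11110 popcount=4 -> skip
r=31=11111 popcount=5 -> skip
r=32=100000 popcount=1 -> skip
r=33=100001 popcount=2 -> skip
r=34=100010 popcount=2 -> skip
r=35=100011 popcount=3 -> skip
r=36=100100 popcount=2 -> skip
r=37=100101 popcount=3 -> skip
r=38=100110 popcount=3 -> skip
r=39=100111 popcount=4 -> skip
r=40=101000 popcount=2 -> skip
r=41=101001 popcount=3 -> skip
r=42=101010 popcount=3 -> skip
r=43=101011 popcount=4 -> skip
r=44=101100 popcount=3 -> skip
r=45=101101 popcount=4 -> skip
r=46=101110 popcount=4 -> skip
r=47=101111 popcount=5 -> skip
r=48=110000 popcount=2 -> skip
r=49=110001 popcount=3 -> skip
r=50=110010 popcount=3 -> skip
r=51=110011 popcount=4 -> skip
r=52=110100 popcount=3 -> skip
r=53=110101 popcount=4 -> skip
r=54=110110 popcount=4 -> skip
r=55=110111 popcount=5 -> skip
r=56=111000 popcount=3 -> skip
r=57=111001 popcount=4 -> skip
r=58=111010 popcount=4 -> skip
r=59=111011 popcount=5 -> skip
r=60=111100 popcount=4 -> skip
r=61=111101 popcount=5 -> skip
r=62=111110 popcount=5 -> skip
r=63=111111 popcount=6 -> KEEP
r=64=1000000 popcount=1 -> skip
r=65=1000001 popcount=2 -> skip
r=66=1000010 popcount=2 -> skip
r=67=1000011 popcount=3 -> skip
r=68=1000100 popcount=2 -> skip
r=69=1000101 popcount=3 -> skip
r=70=1000110 popcount=3 -> skip
r=71=1000111 popcount=4 -> skip
r=72=1001000 popcount=2 -> skip
r=73=1001001 popcount=3 -> skip
r=74=1001010 popcount=3 -> skip
r=75=1001011 popcount=4 -> skip
r=76=1001100 popcount=3 -> skip
r=77=1001101 popcount=4 -> skip
Kept rows: 63

Answer: 63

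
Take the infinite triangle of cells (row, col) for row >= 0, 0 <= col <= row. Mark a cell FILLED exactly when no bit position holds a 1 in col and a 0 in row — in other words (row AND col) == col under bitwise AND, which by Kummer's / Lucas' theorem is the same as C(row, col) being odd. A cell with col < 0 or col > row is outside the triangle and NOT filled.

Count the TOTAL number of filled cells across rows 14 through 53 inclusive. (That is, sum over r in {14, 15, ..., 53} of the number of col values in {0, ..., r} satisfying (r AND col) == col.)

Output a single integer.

Answer: 408

Derivation:
r14=1110 pc3: +8 =8
r15=1111 pc4: +16 =24
r16=10000 pc1: +2 =26
r17=10001 pc2: +4 =30
r18=10010 pc2: +4 =34
r19=10011 pc3: +8 =42
r20=10100 pc2: +4 =46
r21=10101 pc3: +8 =54
r22=10110 pc3: +8 =62
r23=10111 pc4: +16 =78
r24=11000 pc2: +4 =82
r25=11001 pc3: +8 =90
r26=11010 pc3: +8 =98
r27=11011 pc4: +16 =114
r28=11100 pc3: +8 =122
r29=11101 pc4: +16 =138
r30=11110 pc4: +16 =154
r31=11111 pc5: +32 =186
r32=100000 pc1: +2 =188
r33=100001 pc2: +4 =192
r34=100010 pc2: +4 =196
r35=100011 pc3: +8 =204
r36=100100 pc2: +4 =208
r37=100101 pc3: +8 =216
r38=100110 pc3: +8 =224
r39=100111 pc4: +16 =240
r40=101000 pc2: +4 =244
r41=101001 pc3: +8 =252
r42=101010 pc3: +8 =260
r43=101011 pc4: +16 =276
r44=101100 pc3: +8 =284
r45=101101 pc4: +16 =300
r46=101110 pc4: +16 =316
r47=101111 pc5: +32 =348
r48=110000 pc2: +4 =352
r49=110001 pc3: +8 =360
r50=110010 pc3: +8 =368
r51=110011 pc4: +16 =384
r52=110100 pc3: +8 =392
r53=110101 pc4: +16 =408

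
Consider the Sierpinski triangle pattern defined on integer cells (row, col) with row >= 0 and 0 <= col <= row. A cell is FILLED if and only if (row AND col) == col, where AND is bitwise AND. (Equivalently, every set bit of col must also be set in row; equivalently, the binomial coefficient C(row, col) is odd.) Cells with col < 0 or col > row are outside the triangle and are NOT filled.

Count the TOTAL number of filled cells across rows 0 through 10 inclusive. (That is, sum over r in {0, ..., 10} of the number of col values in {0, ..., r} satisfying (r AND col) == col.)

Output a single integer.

r0=0 pc0: +1 =1
r1=1 pc1: +2 =3
r2=10 pc1: +2 =5
r3=11 pc2: +4 =9
r4=100 pc1: +2 =11
r5=101 pc2: +4 =15
r6=110 pc2: +4 =19
r7=111 pc3: +8 =27
r8=1000 pc1: +2 =29
r9=1001 pc2: +4 =33
r10=1010 pc2: +4 =37

Answer: 37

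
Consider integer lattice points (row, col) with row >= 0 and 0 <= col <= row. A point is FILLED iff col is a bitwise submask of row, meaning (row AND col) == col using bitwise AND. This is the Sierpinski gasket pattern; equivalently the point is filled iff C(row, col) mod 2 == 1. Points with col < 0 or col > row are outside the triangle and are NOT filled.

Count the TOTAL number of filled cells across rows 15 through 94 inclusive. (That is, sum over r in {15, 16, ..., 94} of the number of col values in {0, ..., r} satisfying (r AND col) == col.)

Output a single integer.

r15=1111 pc4: +16 =16
r16=10000 pc1: +2 =18
r17=10001 pc2: +4 =22
r18=10010 pc2: +4 =26
r19=10011 pc3: +8 =34
r20=10100 pc2: +4 =38
r21=10101 pc3: +8 =46
r22=10110 pc3: +8 =54
r23=10111 pc4: +16 =70
r24=11000 pc2: +4 =74
r25=11001 pc3: +8 =82
r26=11010 pc3: +8 =90
r27=11011 pc4: +16 =106
r28=11100 pc3: +8 =114
r29=11101 pc4: +16 =130
r30=11110 pc4: +16 =146
r31=11111 pc5: +32 =178
r32=100000 pc1: +2 =180
r33=100001 pc2: +4 =184
r34=100010 pc2: +4 =188
r35=100011 pc3: +8 =196
r36=100100 pc2: +4 =200
r37=100101 pc3: +8 =208
r38=100110 pc3: +8 =216
r39=100111 pc4: +16 =232
r40=101000 pc2: +4 =236
r41=101001 pc3: +8 =244
r42=101010 pc3: +8 =252
r43=101011 pc4: +16 =268
r44=101100 pc3: +8 =276
r45=101101 pc4: +16 =292
r46=101110 pc4: +16 =308
r47=101111 pc5: +32 =340
r48=110000 pc2: +4 =344
r49=110001 pc3: +8 =352
r50=110010 pc3: +8 =360
r51=110011 pc4: +16 =376
r52=110100 pc3: +8 =384
r53=110101 pc4: +16 =400
r54=110110 pc4: +16 =416
r55=110111 pc5: +32 =448
r56=111000 pc3: +8 =456
r57=111001 pc4: +16 =472
r58=111010 pc4: +16 =488
r59=111011 pc5: +32 =520
r60=111100 pc4: +16 =536
r61=111101 pc5: +32 =568
r62=111110 pc5: +32 =600
r63=111111 pc6: +64 =664
r64=1000000 pc1: +2 =666
r65=1000001 pc2: +4 =670
r66=1000010 pc2: +4 =674
r67=1000011 pc3: +8 =682
r68=1000100 pc2: +4 =686
r69=1000101 pc3: +8 =694
r70=1000110 pc3: +8 =702
r71=1000111 pc4: +16 =718
r72=1001000 pc2: +4 =722
r73=1001001 pc3: +8 =730
r74=1001010 pc3: +8 =738
r75=1001011 pc4: +16 =754
r76=1001100 pc3: +8 =762
r77=1001101 pc4: +16 =778
r78=1001110 pc4: +16 =794
r79=1001111 pc5: +32 =826
r80=1010000 pc2: +4 =830
r81=1010001 pc3: +8 =838
r82=1010010 pc3: +8 =846
r83=1010011 pc4: +16 =862
r84=1010100 pc3: +8 =870
r85=1010101 pc4: +16 =886
r86=1010110 pc4: +16 =902
r87=1010111 pc5: +32 =934
r88=1011000 pc3: +8 =942
r89=1011001 pc4: +16 =958
r90=1011010 pc4: +16 =974
r91=1011011 pc5: +32 =1006
r92=1011100 pc4: +16 =1022
r93=1011101 pc5: +32 =1054
r94=1011110 pc5: +32 =1086

Answer: 1086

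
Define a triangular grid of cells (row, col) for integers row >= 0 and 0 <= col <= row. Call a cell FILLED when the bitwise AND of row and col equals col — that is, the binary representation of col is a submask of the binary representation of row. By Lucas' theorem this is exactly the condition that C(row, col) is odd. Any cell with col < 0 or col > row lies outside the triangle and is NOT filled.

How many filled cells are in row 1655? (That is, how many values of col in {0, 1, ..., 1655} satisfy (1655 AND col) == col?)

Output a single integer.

1655 in binary = 11001110111
popcount(1655) = number of 1-bits in 11001110111 = 8
A col c satisfies (1655 AND c) == c iff every set bit of c is also set in 1655; each of the 8 set bits of 1655 can independently be on or off in c.
count = 2^8 = 256

Answer: 256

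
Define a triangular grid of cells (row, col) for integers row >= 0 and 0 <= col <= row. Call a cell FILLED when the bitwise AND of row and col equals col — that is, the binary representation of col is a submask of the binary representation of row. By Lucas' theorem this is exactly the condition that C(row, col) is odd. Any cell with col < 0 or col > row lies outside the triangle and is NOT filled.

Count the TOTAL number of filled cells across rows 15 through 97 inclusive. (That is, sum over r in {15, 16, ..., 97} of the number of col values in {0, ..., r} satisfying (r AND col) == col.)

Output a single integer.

r15=1111 pc4: +16 =16
r16=10000 pc1: +2 =18
r17=10001 pc2: +4 =22
r18=10010 pc2: +4 =26
r19=10011 pc3: +8 =34
r20=10100 pc2: +4 =38
r21=10101 pc3: +8 =46
r22=10110 pc3: +8 =54
r23=10111 pc4: +16 =70
r24=11000 pc2: +4 =74
r25=11001 pc3: +8 =82
r26=11010 pc3: +8 =90
r27=11011 pc4: +16 =106
r28=11100 pc3: +8 =114
r29=11101 pc4: +16 =130
r30=11110 pc4: +16 =146
r31=11111 pc5: +32 =178
r32=100000 pc1: +2 =180
r33=100001 pc2: +4 =184
r34=100010 pc2: +4 =188
r35=100011 pc3: +8 =196
r36=100100 pc2: +4 =200
r37=100101 pc3: +8 =208
r38=100110 pc3: +8 =216
r39=100111 pc4: +16 =232
r40=101000 pc2: +4 =236
r41=101001 pc3: +8 =244
r42=101010 pc3: +8 =252
r43=101011 pc4: +16 =268
r44=101100 pc3: +8 =276
r45=101101 pc4: +16 =292
r46=101110 pc4: +16 =308
r47=101111 pc5: +32 =340
r48=110000 pc2: +4 =344
r49=110001 pc3: +8 =352
r50=110010 pc3: +8 =360
r51=110011 pc4: +16 =376
r52=110100 pc3: +8 =384
r53=110101 pc4: +16 =400
r54=110110 pc4: +16 =416
r55=110111 pc5: +32 =448
r56=111000 pc3: +8 =456
r57=111001 pc4: +16 =472
r58=111010 pc4: +16 =488
r59=111011 pc5: +32 =520
r60=111100 pc4: +16 =536
r61=111101 pc5: +32 =568
r62=111110 pc5: +32 =600
r63=111111 pc6: +64 =664
r64=1000000 pc1: +2 =666
r65=1000001 pc2: +4 =670
r66=1000010 pc2: +4 =674
r67=1000011 pc3: +8 =682
r68=1000100 pc2: +4 =686
r69=1000101 pc3: +8 =694
r70=1000110 pc3: +8 =702
r71=1000111 pc4: +16 =718
r72=1001000 pc2: +4 =722
r73=1001001 pc3: +8 =730
r74=1001010 pc3: +8 =738
r75=1001011 pc4: +16 =754
r76=1001100 pc3: +8 =762
r77=1001101 pc4: +16 =778
r78=1001110 pc4: +16 =794
r79=1001111 pc5: +32 =826
r80=1010000 pc2: +4 =830
r81=1010001 pc3: +8 =838
r82=1010010 pc3: +8 =846
r83=1010011 pc4: +16 =862
r84=1010100 pc3: +8 =870
r85=1010101 pc4: +16 =886
r86=1010110 pc4: +16 =902
r87=1010111 pc5: +32 =934
r88=1011000 pc3: +8 =942
r89=1011001 pc4: +16 =958
r90=1011010 pc4: +16 =974
r91=1011011 pc5: +32 =1006
r92=1011100 pc4: +16 =1022
r93=1011101 pc5: +32 =1054
r94=1011110 pc5: +32 =1086
r95=1011111 pc6: +64 =1150
r96=1100000 pc2: +4 =1154
r97=1100001 pc3: +8 =1162

Answer: 1162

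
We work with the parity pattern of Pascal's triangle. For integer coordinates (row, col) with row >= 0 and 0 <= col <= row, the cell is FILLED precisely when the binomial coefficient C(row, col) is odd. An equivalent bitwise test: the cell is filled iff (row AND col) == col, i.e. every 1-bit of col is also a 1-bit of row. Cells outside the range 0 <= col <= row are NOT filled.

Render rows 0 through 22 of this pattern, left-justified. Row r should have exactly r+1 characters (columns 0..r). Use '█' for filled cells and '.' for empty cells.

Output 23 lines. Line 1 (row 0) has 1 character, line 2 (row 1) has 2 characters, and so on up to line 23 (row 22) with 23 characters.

Answer: █
██
█.█
████
█...█
██..██
█.█.█.█
████████
█.......█
██......██
█.█.....█.█
████....████
█...█...█...█
██..██..██..██
█.█.█.█.█.█.█.█
████████████████
█...............█
██..............██
█.█.............█.█
████............████
█...█...........█...█
██..██..........██..██
█.█.█.█.........█.█.█.█

Derivation:
r0=0: █
r1=1: ██
r2=10: █.█
r3=11: ████
r4=100: █...█
r5=101: ██..██
r6=110: █.█.█.█
r7=111: ████████
r8=1000: █.......█
r9=1001: ██......██
r10=1010: █.█.....█.█
r11=1011: ████....████
r12=1100: █...█...█...█
r13=1101: ██..██..██..██
r14=1110: █.█.█.█.█.█.█.█
r15=1111: ████████████████
r16=10000: █...............█
r17=10001: ██..............██
r18=10010: █.█.............█.█
r19=10011: ████............████
r20=10100: █...█...........█...█
r21=10101: ██..██..........██..██
r22=10110: █.█.█.█.........█.█.█.█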